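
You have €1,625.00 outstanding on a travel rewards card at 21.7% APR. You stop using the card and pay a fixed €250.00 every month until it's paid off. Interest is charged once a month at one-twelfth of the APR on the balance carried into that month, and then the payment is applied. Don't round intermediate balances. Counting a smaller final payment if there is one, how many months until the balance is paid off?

7 payments

Monthly rate r = 21.7%/12 = 1.80833% = 0.0180833.
Recurrence: B ← B·(1+r) − €250.00.
Month 1: interest €29.39; balance after payment €1,404.39.
Month 2: interest €25.40; balance after payment €1,179.78.
Closed form: n = −ln(1 − rB₀/P)/ln(1+r) = −ln(0.88246)/ln(1.01808) ≈ 6.977, so the balance reaches zero during payment 7.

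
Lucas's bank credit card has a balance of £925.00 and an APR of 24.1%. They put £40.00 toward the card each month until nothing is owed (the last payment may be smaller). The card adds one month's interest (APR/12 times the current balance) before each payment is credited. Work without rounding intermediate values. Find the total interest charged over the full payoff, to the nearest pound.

Monthly rate r = 24.1%/12 = 2.00833% = 0.0200833.
Payoff takes n = ⌈−ln(1 − rB₀/P)/ln(1+r)⌉ = ⌈31.403⌉ = 32 payments; the last is £16.20.
Total paid = 31·£40.00 + £16.20 = £1,256.20.
Total interest = total paid − principal = £1,256.20 − £925.00 = £331.20.

£331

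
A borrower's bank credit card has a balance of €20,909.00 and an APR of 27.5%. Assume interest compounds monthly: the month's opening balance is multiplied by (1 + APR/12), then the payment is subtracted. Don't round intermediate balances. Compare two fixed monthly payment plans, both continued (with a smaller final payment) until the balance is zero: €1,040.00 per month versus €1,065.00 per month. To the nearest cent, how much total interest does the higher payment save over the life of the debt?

Monthly rate r = 27.5%/12 = 2.29167% = 0.0229167.
At €1,040.00/mo: n = ⌈−ln(1 − rB₀/P)/ln(1+r)⌉ = 28 payments (last €267.63); total interest = total paid − €20,909.00 = €7,438.63.
At €1,065.00/mo: 27 payments (last €406.25); total interest €7,187.25.
Interest saved = €7,438.63 − €7,187.25 = €251.38.

€251.38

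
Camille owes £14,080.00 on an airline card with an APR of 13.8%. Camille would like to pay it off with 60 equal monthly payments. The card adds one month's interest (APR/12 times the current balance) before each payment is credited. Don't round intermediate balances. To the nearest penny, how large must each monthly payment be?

Monthly rate r = 13.8%/12 = 1.15% = 0.0115.
Level-payment amortization: P = B₀·r / (1 − (1+r)^(−n)) = 14080.00·0.0115 / (1 − 1.0115^(−60)).
Denominator 1 − (1+r)^(−60) = 0.496445161.
P = 161.92 / 0.496445161 ≈ 326.16.

£326.16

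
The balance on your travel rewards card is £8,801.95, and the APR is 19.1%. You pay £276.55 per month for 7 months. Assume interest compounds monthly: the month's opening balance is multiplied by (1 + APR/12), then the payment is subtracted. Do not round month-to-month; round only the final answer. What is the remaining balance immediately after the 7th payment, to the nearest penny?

£7,799.95

Monthly rate r = 19.1%/12 = 1.59167% = 0.0159167.
Each month: B ← B·(1+r) − £276.55.
Month 1: interest £140.10; balance after payment £8,665.50.
Month 2: interest £137.93; balance after payment £8,526.87.
Month 3: interest £135.72; balance after payment £8,386.04.
Month 4: interest £133.48; balance after payment £8,242.97.
Month 5: interest £131.20; balance after payment £8,097.62.
Month 6: interest £128.89; balance after payment £7,949.96.
Month 7: interest £126.54; balance after payment £7,799.95.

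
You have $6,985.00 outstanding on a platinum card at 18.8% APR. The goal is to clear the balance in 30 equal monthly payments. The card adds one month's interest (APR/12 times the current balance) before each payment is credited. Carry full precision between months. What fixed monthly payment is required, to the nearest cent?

$293.61

Monthly rate r = 18.8%/12 = 1.56667% = 0.0156667.
Level-payment amortization: P = B₀·r / (1 − (1+r)^(−n)) = 6985.00·0.0156667 / (1 − 1.01567^(−30)).
Denominator 1 − (1+r)^(−30) = 0.372716282.
P = 109.432 / 0.372716282 ≈ 293.61.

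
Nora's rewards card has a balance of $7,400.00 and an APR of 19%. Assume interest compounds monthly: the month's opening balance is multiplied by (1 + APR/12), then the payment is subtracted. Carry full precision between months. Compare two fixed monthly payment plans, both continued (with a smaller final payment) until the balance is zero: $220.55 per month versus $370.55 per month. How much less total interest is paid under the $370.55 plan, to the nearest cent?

$1,671.86

Monthly rate r = 19%/12 = 1.58333% = 0.0158333.
At $220.55/mo: n = ⌈−ln(1 − rB₀/P)/ln(1+r)⌉ = 49 payments (last $51.34); total interest = total paid − $7,400.00 = $3,237.74.
At $370.55/mo: 25 payments (last $72.68); total interest $1,565.88.
Interest saved = $3,237.74 − $1,565.88 = $1,671.86.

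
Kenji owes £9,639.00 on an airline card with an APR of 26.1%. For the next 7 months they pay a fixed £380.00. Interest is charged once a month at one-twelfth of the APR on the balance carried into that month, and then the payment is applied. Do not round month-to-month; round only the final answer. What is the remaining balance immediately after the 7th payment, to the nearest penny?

Monthly rate r = 26.1%/12 = 2.175% = 0.02175.
Each month: B ← B·(1+r) − £380.00.
Month 1: interest £209.65; balance after payment £9,468.65.
Month 2: interest £205.94; balance after payment £9,294.59.
Month 3: interest £202.16; balance after payment £9,116.75.
Month 4: interest £198.29; balance after payment £8,935.04.
Month 5: interest £194.34; balance after payment £8,749.38.
Month 6: interest £190.30; balance after payment £8,559.67.
Month 7: interest £186.17; balance after payment £8,365.85.

£8,365.85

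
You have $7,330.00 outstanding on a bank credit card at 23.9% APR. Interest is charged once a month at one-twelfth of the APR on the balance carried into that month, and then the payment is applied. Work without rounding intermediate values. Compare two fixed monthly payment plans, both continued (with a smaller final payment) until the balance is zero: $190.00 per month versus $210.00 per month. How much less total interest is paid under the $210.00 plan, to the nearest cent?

Monthly rate r = 23.9%/12 = 1.99167% = 0.0199167.
At $190.00/mo: n = ⌈−ln(1 − rB₀/P)/ln(1+r)⌉ = 75 payments (last $31.47); total interest = total paid − $7,330.00 = $6,761.47.
At $210.00/mo: 61 payments (last $51.49); total interest $5,321.49.
Interest saved = $6,761.47 − $5,321.49 = $1,439.98.

$1,439.98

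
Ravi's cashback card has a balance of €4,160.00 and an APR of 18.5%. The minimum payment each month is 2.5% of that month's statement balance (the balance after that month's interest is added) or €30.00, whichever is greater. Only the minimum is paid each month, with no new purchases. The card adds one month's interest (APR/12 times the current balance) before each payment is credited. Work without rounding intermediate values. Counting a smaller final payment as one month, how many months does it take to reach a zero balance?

187 months

Monthly rate r = 18.5%/12 = 1.54167% = 0.0154167.
While 2.5% of the post-interest balance exceeds €30.00, each month B ← (B·(1+r))·(1 − 0.025), i.e. B shrinks by the factor (1+r)·0.975 = 0.99003.
This holds for months 1–126. Entering month 127 the balance is €1,177.21; 2.5% of the post-interest balance is now below €30.00, so the flat €30.00 minimum applies from here.
From month 127 a fixed €30.00 at rate r clears €1,177.21 in 61 more payments. Total: 126 + 61 = 187 months.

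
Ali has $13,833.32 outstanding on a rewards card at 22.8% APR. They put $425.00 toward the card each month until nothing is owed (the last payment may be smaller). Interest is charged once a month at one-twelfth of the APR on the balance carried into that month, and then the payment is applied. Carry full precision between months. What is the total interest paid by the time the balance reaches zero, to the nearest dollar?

$7,923

Monthly rate r = 22.8%/12 = 1.9% = 0.019.
Payoff takes n = ⌈−ln(1 − rB₀/P)/ln(1+r)⌉ = ⌈51.189⌉ = 52 payments; the last is $80.85.
Total paid = 51·$425.00 + $80.85 = $21,755.85.
Total interest = total paid − principal = $21,755.85 − $13,833.32 = $7,922.53.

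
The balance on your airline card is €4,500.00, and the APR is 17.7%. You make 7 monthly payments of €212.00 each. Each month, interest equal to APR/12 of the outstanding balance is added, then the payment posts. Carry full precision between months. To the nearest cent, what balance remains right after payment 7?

Monthly rate r = 17.7%/12 = 1.475% = 0.01475.
Each month: B ← B·(1+r) − €212.00.
Month 1: interest €66.38; balance after payment €4,354.38.
Month 2: interest €64.23; balance after payment €4,206.60.
Month 3: interest €62.05; balance after payment €4,056.65.
Month 4: interest €59.84; balance after payment €3,904.48.
Month 5: interest €57.59; balance after payment €3,750.08.
Month 6: interest €55.31; balance after payment €3,593.39.
Month 7: interest €53.00; balance after payment €3,434.39.

€3,434.39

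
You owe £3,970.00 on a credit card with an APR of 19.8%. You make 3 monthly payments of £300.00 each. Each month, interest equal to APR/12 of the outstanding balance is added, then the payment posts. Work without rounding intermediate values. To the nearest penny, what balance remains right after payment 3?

£3,254.84

Monthly rate r = 19.8%/12 = 1.65% = 0.0165.
Each month: B ← B·(1+r) − £300.00.
Month 1: interest £65.51; balance after payment £3,735.51.
Month 2: interest £61.64; balance after payment £3,497.14.
Month 3: interest £57.70; balance after payment £3,254.84.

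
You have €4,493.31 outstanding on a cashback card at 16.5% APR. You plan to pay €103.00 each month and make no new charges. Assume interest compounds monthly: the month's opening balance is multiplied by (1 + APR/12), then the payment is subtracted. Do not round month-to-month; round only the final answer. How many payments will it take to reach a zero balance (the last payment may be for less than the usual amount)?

68 payments

Monthly rate r = 16.5%/12 = 1.375% = 0.01375.
Recurrence: B ← B·(1+r) − €103.00.
Month 1: interest €61.78; balance after payment €4,452.09.
Month 2: interest €61.22; balance after payment €4,410.31.
Closed form: n = −ln(1 − rB₀/P)/ln(1+r) = −ln(0.40016)/ln(1.01375) ≈ 67.066, so the balance reaches zero during payment 68.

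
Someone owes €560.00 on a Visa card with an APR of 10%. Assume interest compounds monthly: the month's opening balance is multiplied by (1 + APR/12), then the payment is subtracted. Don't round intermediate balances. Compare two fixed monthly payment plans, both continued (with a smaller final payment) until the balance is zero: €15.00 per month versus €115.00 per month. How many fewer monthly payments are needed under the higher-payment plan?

Monthly rate r = 10%/12 = 0.833333% = 0.00833333.
At €15.00/mo: n = ⌈−ln(1 − rB₀/P)/ln(1+r)⌉ = 45 payments (last €13.61); total interest = total paid − €560.00 = €113.61.
At €115.00/mo: 5 payments (last €114.06); total interest €14.06.
Payments saved = 45 − 5 = 40.

40 fewer payments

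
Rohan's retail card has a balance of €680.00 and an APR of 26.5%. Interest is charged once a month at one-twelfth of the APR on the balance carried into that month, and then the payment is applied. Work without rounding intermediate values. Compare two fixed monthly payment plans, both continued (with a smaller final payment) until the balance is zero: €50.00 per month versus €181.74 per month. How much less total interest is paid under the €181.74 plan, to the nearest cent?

€100.02

Monthly rate r = 26.5%/12 = 2.20833% = 0.0220833.
At €50.00/mo: n = ⌈−ln(1 − rB₀/P)/ln(1+r)⌉ = 17 payments (last €17.67); total interest = total paid − €680.00 = €137.67.
At €181.74/mo: 4 payments (last €172.43); total interest €37.65.
Interest saved = €137.67 − €37.65 = €100.02.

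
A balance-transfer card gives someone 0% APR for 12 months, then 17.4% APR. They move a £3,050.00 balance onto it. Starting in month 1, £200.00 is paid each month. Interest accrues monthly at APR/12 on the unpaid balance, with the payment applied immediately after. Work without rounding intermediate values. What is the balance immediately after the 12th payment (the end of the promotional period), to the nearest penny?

Promo months 1–12 at r₀ = 0%/12 = 0; months 13+ at r₁ = 17.4%/12 = 0.0145.
After month 12 (no interest yet): B = £3,050.00 − 12·£200.00 = £650.00.

£650.00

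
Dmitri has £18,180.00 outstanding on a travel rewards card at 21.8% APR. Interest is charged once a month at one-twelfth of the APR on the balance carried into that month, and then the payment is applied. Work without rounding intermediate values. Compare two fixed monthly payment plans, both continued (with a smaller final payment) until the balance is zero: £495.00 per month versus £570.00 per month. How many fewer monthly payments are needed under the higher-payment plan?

Monthly rate r = 21.8%/12 = 1.81667% = 0.0181667.
At £495.00/mo: n = ⌈−ln(1 − rB₀/P)/ln(1+r)⌉ = 62 payments (last £56.23); total interest = total paid − £18,180.00 = £12,071.23.
At £570.00/mo: 49 payments (last £62.21); total interest £9,242.21.
Payments saved = 62 − 49 = 13.

13 fewer payments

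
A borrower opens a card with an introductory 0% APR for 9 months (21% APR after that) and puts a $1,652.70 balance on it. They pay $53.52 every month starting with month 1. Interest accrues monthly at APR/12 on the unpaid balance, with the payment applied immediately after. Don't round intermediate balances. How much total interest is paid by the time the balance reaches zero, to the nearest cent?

$318.24

Promo months 1–9 at r₀ = 0%/12 = 0; months 10+ at r₁ = 21%/12 = 0.0175.
After month 9 (no interest yet): B = $1,652.70 − 9·$53.52 = $1,171.02.
Then at r₁ with $53.52/mo: n₂ = −ln(1 − r₁·B/P)/ln(1+r₁) ≈ 27.82 → 28 more payments.
Total paid = 36·$53.52 + $44.22 = $1,970.94; interest = $1,970.94 − $1,652.70 = $318.24.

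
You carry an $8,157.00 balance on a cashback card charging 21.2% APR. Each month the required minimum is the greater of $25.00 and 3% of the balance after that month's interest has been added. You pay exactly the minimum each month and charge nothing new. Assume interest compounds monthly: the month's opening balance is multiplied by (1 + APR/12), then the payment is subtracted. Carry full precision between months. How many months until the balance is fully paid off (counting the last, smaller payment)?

227 months

Monthly rate r = 21.2%/12 = 1.76667% = 0.0176667.
While 3% of the post-interest balance exceeds $25.00, each month B ← (B·(1+r))·(1 − 0.03), i.e. B shrinks by the factor (1+r)·0.97 = 0.98714.
This holds for months 1–178. Entering month 179 the balance is $814.12; 3% of the post-interest balance is now below $25.00, so the flat $25.00 minimum applies from here.
From month 179 a fixed $25.00 at rate r clears $814.12 in 49 more payments. Total: 178 + 49 = 227 months.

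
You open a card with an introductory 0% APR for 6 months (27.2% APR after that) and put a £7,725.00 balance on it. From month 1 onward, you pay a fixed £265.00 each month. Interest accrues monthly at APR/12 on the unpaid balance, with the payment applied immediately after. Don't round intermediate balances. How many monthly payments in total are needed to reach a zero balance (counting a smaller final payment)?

Promo months 1–6 at r₀ = 0%/12 = 0; months 7+ at r₁ = 27.2%/12 = 0.0226667.
After month 6 (no interest yet): B = £7,725.00 − 6·£265.00 = £6,135.00.
Then at r₁ with £265.00/mo: n₂ = −ln(1 − r₁·B/P)/ln(1+r₁) ≈ 33.19 → 34 more payments.

40 months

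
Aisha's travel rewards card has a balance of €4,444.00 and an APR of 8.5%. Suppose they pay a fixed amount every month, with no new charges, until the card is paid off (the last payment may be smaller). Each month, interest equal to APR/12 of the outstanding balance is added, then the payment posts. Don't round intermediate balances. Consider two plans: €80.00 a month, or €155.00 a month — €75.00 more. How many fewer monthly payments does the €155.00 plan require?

Monthly rate r = 8.5%/12 = 0.708333% = 0.00708333.
At €80.00/mo: n = ⌈−ln(1 − rB₀/P)/ln(1+r)⌉ = 71 payments (last €67.26); total interest = total paid − €4,444.00 = €1,223.26.
At €155.00/mo: 33 payments (last €25.13); total interest €541.13.
Payments saved = 71 − 33 = 38.

38 fewer payments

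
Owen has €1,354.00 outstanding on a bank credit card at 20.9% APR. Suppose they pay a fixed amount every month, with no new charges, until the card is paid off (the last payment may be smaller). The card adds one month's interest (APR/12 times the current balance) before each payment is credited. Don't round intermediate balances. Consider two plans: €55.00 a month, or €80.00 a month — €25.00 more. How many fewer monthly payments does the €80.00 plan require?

Monthly rate r = 20.9%/12 = 1.74167% = 0.0174167.
At €55.00/mo: n = ⌈−ln(1 − rB₀/P)/ln(1+r)⌉ = 33 payments (last €23.76); total interest = total paid − €1,354.00 = €429.76.
At €80.00/mo: 21 payments (last €18.22); total interest €264.22.
Payments saved = 33 − 21 = 12.

12 fewer payments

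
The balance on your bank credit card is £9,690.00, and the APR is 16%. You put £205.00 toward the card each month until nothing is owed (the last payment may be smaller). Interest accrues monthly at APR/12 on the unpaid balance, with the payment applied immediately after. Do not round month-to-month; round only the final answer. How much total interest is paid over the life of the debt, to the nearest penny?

£5,708.66

Monthly rate r = 16%/12 = 1.33333% = 0.0133333.
Payoff takes n = ⌈−ln(1 − rB₀/P)/ln(1+r)⌉ = ⌈75.115⌉ = 76 payments; the last is £23.66.
Total paid = 75·£205.00 + £23.66 = £15,398.66.
Total interest = total paid − principal = £15,398.66 − £9,690.00 = £5,708.66.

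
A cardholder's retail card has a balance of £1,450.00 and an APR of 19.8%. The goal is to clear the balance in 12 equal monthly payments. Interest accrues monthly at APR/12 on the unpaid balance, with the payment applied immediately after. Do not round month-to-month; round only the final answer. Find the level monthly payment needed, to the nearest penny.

Monthly rate r = 19.8%/12 = 1.65% = 0.0165.
Level-payment amortization: P = B₀·r / (1 − (1+r)^(−n)) = 1450.00·0.0165 / (1 − 1.0165^(−12)).
Denominator 1 − (1+r)^(−12) = 0.178303562.
P = 23.925 / 0.178303562 ≈ 134.18.

£134.18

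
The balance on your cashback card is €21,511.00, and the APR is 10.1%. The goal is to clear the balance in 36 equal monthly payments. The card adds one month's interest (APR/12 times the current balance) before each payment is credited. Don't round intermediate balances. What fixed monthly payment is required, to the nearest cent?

€695.11

Monthly rate r = 10.1%/12 = 0.841667% = 0.00841667.
Level-payment amortization: P = B₀·r / (1 − (1+r)^(−n)) = 21511.00·0.00841667 / (1 − 1.00842^(−36)).
Denominator 1 − (1+r)^(−36) = 0.260463755.
P = 181.051 / 0.260463755 ≈ 695.11.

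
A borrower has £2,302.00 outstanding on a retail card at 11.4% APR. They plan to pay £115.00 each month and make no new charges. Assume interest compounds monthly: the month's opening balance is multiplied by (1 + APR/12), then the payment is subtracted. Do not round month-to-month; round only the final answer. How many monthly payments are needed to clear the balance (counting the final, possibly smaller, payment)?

Monthly rate r = 11.4%/12 = 0.95% = 0.0095.
Recurrence: B ← B·(1+r) − £115.00.
Month 1: interest £21.87; balance after payment £2,208.87.
Month 2: interest £20.98; balance after payment £2,114.85.
Closed form: n = −ln(1 − rB₀/P)/ln(1+r) = −ln(0.80983)/ln(1.0095) ≈ 22.308, so the balance reaches zero during payment 23.

23 payments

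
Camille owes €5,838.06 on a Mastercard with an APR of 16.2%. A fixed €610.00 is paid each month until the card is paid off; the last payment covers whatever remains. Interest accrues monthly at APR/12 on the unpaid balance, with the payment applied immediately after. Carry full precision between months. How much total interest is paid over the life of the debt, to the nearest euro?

€456

Monthly rate r = 16.2%/12 = 1.35% = 0.0135.
Payoff takes n = ⌈−ln(1 − rB₀/P)/ln(1+r)⌉ = ⌈10.317⌉ = 11 payments; the last is €194.19.
Total paid = 10·€610.00 + €194.19 = €6,294.19.
Total interest = total paid − principal = €6,294.19 − €5,838.06 = €456.13.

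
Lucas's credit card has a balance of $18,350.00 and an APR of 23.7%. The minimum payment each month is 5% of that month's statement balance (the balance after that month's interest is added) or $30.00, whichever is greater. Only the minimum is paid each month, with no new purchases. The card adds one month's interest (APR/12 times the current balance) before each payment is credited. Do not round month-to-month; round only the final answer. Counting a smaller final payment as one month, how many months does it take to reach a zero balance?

134 months

Monthly rate r = 23.7%/12 = 1.975% = 0.01975.
While 5% of the post-interest balance exceeds $30.00, each month B ← (B·(1+r))·(1 − 0.05), i.e. B shrinks by the factor (1+r)·0.95 = 0.96876.
This holds for months 1–109. Entering month 110 the balance is $577.20; 5% of the post-interest balance is now below $30.00, so the flat $30.00 minimum applies from here.
From month 110 a fixed $30.00 at rate r clears $577.20 in 25 more payments. Total: 109 + 25 = 134 months.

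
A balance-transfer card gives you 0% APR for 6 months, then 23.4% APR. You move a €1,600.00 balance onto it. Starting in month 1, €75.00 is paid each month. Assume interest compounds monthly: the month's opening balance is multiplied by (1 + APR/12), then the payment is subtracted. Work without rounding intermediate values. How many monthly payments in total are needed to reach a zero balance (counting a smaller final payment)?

25 months

Promo months 1–6 at r₀ = 0%/12 = 0; months 7+ at r₁ = 23.4%/12 = 0.0195.
After month 6 (no interest yet): B = €1,600.00 − 6·€75.00 = €1,150.00.
Then at r₁ with €75.00/mo: n₂ = −ln(1 − r₁·B/P)/ln(1+r₁) ≈ 18.39 → 19 more payments.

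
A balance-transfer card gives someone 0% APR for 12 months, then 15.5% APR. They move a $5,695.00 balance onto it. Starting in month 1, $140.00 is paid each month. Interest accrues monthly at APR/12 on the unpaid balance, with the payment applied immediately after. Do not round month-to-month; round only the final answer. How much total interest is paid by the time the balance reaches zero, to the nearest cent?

Promo months 1–12 at r₀ = 0%/12 = 0; months 13+ at r₁ = 15.5%/12 = 0.0129167.
After month 12 (no interest yet): B = $5,695.00 − 12·$140.00 = $4,015.00.
Then at r₁ with $140.00/mo: n₂ = −ln(1 − r₁·B/P)/ln(1+r₁) ≈ 36.05 → 37 more payments.
Total paid = 48·$140.00 + $7.66 = $6,727.66; interest = $6,727.66 − $5,695.00 = $1,032.66.

$1,032.66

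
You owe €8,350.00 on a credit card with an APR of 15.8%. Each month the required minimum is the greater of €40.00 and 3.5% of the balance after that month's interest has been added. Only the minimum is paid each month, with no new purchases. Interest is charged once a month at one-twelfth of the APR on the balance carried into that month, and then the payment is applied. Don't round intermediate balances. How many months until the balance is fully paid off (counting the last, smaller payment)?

125 months

Monthly rate r = 15.8%/12 = 1.31667% = 0.0131667.
While 3.5% of the post-interest balance exceeds €40.00, each month B ← (B·(1+r))·(1 − 0.035), i.e. B shrinks by the factor (1+r)·0.965 = 0.97771.
This holds for months 1–89. Entering month 90 the balance is €1,122.58; 3.5% of the post-interest balance is now below €40.00, so the flat €40.00 minimum applies from here.
From month 90 a fixed €40.00 at rate r clears €1,122.58 in 36 more payments. Total: 89 + 36 = 125 months.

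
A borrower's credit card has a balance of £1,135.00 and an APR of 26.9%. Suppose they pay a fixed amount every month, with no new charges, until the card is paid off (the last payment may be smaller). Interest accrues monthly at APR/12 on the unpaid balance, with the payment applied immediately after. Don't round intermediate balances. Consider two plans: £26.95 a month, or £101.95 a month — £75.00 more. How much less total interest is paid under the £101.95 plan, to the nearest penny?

Monthly rate r = 26.9%/12 = 2.24167% = 0.0224167.
At £26.95/mo: n = ⌈−ln(1 − rB₀/P)/ln(1+r)⌉ = 131 payments (last £2.24); total interest = total paid − £1,135.00 = £2,370.74.
At £101.95/mo: 13 payments (last £96.95); total interest £185.35.
Interest saved = £2,370.74 − £185.35 = £2,185.39.

£2,185.39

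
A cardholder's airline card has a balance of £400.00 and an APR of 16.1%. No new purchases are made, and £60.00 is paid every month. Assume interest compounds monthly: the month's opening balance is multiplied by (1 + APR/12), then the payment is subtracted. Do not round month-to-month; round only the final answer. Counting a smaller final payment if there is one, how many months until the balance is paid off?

Monthly rate r = 16.1%/12 = 1.34167% = 0.0134167.
Recurrence: B ← B·(1+r) − £60.00.
Month 1: interest £5.37; balance after payment £345.37.
Month 2: interest £4.63; balance after payment £290.00.
Closed form: n = −ln(1 − rB₀/P)/ln(1+r) = −ln(0.91056)/ln(1.01342) ≈ 7.031, so the balance reaches zero during payment 8.

8 payments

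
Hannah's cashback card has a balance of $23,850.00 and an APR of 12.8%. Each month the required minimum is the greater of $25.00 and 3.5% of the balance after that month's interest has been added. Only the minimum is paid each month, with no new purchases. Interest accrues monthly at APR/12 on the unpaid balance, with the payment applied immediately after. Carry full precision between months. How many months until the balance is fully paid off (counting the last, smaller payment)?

175 months

Monthly rate r = 12.8%/12 = 1.06667% = 0.0106667.
While 3.5% of the post-interest balance exceeds $25.00, each month B ← (B·(1+r))·(1 − 0.035), i.e. B shrinks by the factor (1+r)·0.965 = 0.97529.
This holds for months 1–141. Entering month 142 the balance is $700.74; 3.5% of the post-interest balance is now below $25.00, so the flat $25.00 minimum applies from here.
From month 142 a fixed $25.00 at rate r clears $700.74 in 34 more payments. Total: 141 + 34 = 175 months.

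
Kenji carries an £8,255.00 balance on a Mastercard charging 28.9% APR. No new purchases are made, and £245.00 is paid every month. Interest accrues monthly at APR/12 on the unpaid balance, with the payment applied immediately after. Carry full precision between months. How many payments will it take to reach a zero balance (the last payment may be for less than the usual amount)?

71 months

Monthly rate r = 28.9%/12 = 2.40833% = 0.0240833.
Recurrence: B ← B·(1+r) − £245.00.
Month 1: interest £198.81; balance after payment £8,208.81.
Month 2: interest £197.70; balance after payment £8,161.50.
Closed form: n = −ln(1 − rB₀/P)/ln(1+r) = −ln(0.18854)/ln(1.02408) ≈ 70.109, so the balance reaches zero during payment 71.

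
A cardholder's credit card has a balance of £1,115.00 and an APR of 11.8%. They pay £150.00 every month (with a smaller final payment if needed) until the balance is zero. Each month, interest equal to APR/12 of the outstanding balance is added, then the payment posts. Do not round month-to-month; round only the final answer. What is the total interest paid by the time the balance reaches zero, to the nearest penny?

£48.67

Monthly rate r = 11.8%/12 = 0.983333% = 0.00983333.
Payoff takes n = ⌈−ln(1 − rB₀/P)/ln(1+r)⌉ = ⌈7.757⌉ = 8 payments; the last is £113.67.
Total paid = 7·£150.00 + £113.67 = £1,163.67.
Total interest = total paid − principal = £1,163.67 − £1,115.00 = £48.67.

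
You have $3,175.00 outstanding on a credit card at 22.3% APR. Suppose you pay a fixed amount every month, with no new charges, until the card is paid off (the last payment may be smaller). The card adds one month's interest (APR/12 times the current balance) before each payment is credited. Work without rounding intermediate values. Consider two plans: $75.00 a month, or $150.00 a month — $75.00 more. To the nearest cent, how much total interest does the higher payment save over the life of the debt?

Monthly rate r = 22.3%/12 = 1.85833% = 0.0185833.
At $75.00/mo: n = ⌈−ln(1 − rB₀/P)/ln(1+r)⌉ = 84 payments (last $68.36); total interest = total paid − $3,175.00 = $3,118.36.
At $150.00/mo: 28 payments (last $21.79); total interest $896.79.
Interest saved = $3,118.36 − $896.79 = $2,221.57.

$2,221.57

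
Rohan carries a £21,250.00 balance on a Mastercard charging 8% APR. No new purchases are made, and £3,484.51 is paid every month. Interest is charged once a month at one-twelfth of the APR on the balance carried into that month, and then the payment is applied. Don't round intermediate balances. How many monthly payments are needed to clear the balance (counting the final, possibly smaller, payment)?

Monthly rate r = 8%/12 = 0.666667% = 0.00666667.
Recurrence: B ← B·(1+r) − £3,484.51.
Month 1: interest £141.67; balance after payment £17,907.16.
Month 2: interest £119.38; balance after payment £14,542.03.
Closed form: n = −ln(1 − rB₀/P)/ln(1+r) = −ln(0.95934)/ln(1.00667) ≈ 6.247, so the balance reaches zero during payment 7.

7 months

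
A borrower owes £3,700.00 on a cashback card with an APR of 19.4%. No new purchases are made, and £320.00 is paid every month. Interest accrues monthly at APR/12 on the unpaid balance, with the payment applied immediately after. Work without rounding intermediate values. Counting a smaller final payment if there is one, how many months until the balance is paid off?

13 months

Monthly rate r = 19.4%/12 = 1.61667% = 0.0161667.
Recurrence: B ← B·(1+r) − £320.00.
Month 1: interest £59.82; balance after payment £3,439.82.
Month 2: interest £55.61; balance after payment £3,175.43.
Closed form: n = −ln(1 − rB₀/P)/ln(1+r) = −ln(0.81307)/ln(1.01617) ≈ 12.903, so the balance reaches zero during payment 13.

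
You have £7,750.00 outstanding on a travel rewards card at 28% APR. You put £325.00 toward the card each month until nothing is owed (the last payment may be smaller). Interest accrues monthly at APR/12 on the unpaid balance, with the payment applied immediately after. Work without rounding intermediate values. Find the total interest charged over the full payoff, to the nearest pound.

£3,704

Monthly rate r = 28%/12 = 2.33333% = 0.0233333.
Payoff takes n = ⌈−ln(1 − rB₀/P)/ln(1+r)⌉ = ⌈35.242⌉ = 36 payments; the last is £79.18.
Total paid = 35·£325.00 + £79.18 = £11,454.18.
Total interest = total paid − principal = £11,454.18 − £7,750.00 = £3,704.18.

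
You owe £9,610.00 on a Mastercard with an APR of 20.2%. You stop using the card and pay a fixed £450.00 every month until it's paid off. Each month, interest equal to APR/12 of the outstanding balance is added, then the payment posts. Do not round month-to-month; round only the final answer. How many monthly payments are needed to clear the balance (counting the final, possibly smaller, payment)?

Monthly rate r = 20.2%/12 = 1.68333% = 0.0168333.
Recurrence: B ← B·(1+r) − £450.00.
Month 1: interest £161.77; balance after payment £9,321.77.
Month 2: interest £156.92; balance after payment £9,028.68.
Closed form: n = −ln(1 − rB₀/P)/ln(1+r) = −ln(0.64051)/ln(1.01683) ≈ 26.686, so the balance reaches zero during payment 27.

27 payments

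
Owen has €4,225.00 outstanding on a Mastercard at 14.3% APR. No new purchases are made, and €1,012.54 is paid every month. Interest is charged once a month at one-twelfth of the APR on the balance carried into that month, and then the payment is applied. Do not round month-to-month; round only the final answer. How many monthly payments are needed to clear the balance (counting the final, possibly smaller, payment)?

5 months

Monthly rate r = 14.3%/12 = 1.19167% = 0.0119167.
Recurrence: B ← B·(1+r) − €1,012.54.
Month 1: interest €50.35; balance after payment €3,262.81.
Month 2: interest €38.88; balance after payment €2,289.15.
Month 3: interest €27.28; balance after payment €1,303.89.
Month 4: interest €15.54; balance after payment €306.89.
Month 5: interest €3.66; balance after payment €0.00.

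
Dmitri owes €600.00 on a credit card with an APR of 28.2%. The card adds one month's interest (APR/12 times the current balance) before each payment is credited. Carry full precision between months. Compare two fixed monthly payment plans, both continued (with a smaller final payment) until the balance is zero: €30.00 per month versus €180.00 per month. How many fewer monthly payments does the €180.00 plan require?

Monthly rate r = 28.2%/12 = 2.35% = 0.0235.
At €30.00/mo: n = ⌈−ln(1 − rB₀/P)/ln(1+r)⌉ = 28 payments (last €10.05); total interest = total paid − €600.00 = €220.05.
At €180.00/mo: 4 payments (last €92.64); total interest €32.64.
Payments saved = 28 − 4 = 24.

24 fewer payments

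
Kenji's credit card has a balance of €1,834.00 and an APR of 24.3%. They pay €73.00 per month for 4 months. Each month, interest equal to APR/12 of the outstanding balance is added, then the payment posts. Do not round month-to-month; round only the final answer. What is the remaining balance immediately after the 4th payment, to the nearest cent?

Monthly rate r = 24.3%/12 = 2.025% = 0.02025.
Each month: B ← B·(1+r) − €73.00.
Month 1: interest €37.14; balance after payment €1,798.14.
Month 2: interest €36.41; balance after payment €1,761.55.
Month 3: interest €35.67; balance after payment €1,724.22.
Month 4: interest €34.92; balance after payment €1,686.14.

€1,686.14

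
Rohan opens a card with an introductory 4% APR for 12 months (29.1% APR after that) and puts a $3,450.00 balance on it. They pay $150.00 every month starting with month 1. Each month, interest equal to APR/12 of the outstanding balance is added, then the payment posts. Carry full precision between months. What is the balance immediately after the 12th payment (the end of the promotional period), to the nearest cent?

Promo months 1–12 at r₀ = 4%/12 = 0.00333333; months 13+ at r₁ = 29.1%/12 = 0.02425.
After month 12: iterate B ← B·(1+r₀) − $150.00 for 12 months → $1,757.19.

$1,757.19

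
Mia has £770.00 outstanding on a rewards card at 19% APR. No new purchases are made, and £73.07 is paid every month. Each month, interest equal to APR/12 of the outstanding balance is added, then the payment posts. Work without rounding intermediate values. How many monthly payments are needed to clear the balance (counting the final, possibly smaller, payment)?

Monthly rate r = 19%/12 = 1.58333% = 0.0158333.
Recurrence: B ← B·(1+r) − £73.07.
Month 1: interest £12.19; balance after payment £709.12.
Month 2: interest £11.23; balance after payment £647.28.
Closed form: n = −ln(1 − rB₀/P)/ln(1+r) = −ln(0.83315)/ln(1.01583) ≈ 11.620, so the balance reaches zero during payment 12.

12 payments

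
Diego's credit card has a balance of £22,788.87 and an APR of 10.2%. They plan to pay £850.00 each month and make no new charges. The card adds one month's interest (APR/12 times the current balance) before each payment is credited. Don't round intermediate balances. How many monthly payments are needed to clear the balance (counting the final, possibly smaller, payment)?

Monthly rate r = 10.2%/12 = 0.85% = 0.0085.
Recurrence: B ← B·(1+r) − £850.00.
Month 1: interest £193.71; balance after payment £22,132.58.
Month 2: interest £188.13; balance after payment £21,470.70.
Closed form: n = −ln(1 − rB₀/P)/ln(1+r) = −ln(0.77211)/ln(1.0085) ≈ 30.556, so the balance reaches zero during payment 31.

31 payments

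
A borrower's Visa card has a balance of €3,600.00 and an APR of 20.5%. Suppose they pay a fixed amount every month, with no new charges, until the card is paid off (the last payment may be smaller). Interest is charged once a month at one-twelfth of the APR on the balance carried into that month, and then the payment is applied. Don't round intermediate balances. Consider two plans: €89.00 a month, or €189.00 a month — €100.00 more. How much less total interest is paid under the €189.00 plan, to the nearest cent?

€1,778.60

Monthly rate r = 20.5%/12 = 1.70833% = 0.0170833.
At €89.00/mo: n = ⌈−ln(1 − rB₀/P)/ln(1+r)⌉ = 70 payments (last €29.88); total interest = total paid − €3,600.00 = €2,570.88.
At €189.00/mo: 24 payments (last €45.28); total interest €792.28.
Interest saved = €2,570.88 − €792.28 = €1,778.60.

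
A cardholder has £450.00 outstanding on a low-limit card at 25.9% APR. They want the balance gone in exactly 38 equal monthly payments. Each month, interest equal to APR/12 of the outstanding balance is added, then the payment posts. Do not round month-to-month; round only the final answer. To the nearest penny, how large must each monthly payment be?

Monthly rate r = 25.9%/12 = 2.15833% = 0.0215833.
Level-payment amortization: P = B₀·r / (1 − (1+r)^(−n)) = 450.00·0.0215833 / (1 − 1.02158^(−38)).
Denominator 1 − (1+r)^(−38) = 0.555782526.
P = 9.7125 / 0.555782526 ≈ 17.48.

£17.48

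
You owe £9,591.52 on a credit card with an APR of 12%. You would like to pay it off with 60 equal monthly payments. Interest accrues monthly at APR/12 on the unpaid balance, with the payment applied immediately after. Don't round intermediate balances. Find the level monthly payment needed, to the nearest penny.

£213.36

Monthly rate r = 12%/12 = 1% = 0.01.
Level-payment amortization: P = B₀·r / (1 − (1+r)^(−n)) = 9591.52·0.01 / (1 − 1.01^(−60)).
Denominator 1 − (1+r)^(−60) = 0.449550384.
P = 95.9152 / 0.449550384 ≈ 213.36.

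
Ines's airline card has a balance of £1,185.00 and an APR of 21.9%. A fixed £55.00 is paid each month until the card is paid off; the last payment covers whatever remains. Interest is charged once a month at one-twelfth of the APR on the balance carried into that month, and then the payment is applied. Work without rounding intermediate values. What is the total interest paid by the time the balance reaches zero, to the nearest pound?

£334

Monthly rate r = 21.9%/12 = 1.825% = 0.01825.
Payoff takes n = ⌈−ln(1 − rB₀/P)/ln(1+r)⌉ = ⌈27.622⌉ = 28 payments; the last is £34.35.
Total paid = 27·£55.00 + £34.35 = £1,519.35.
Total interest = total paid − principal = £1,519.35 − £1,185.00 = £334.35.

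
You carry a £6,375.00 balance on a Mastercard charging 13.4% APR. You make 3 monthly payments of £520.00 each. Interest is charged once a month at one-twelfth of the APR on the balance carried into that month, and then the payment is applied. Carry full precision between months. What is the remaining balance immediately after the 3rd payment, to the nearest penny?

Monthly rate r = 13.4%/12 = 1.11667% = 0.0111667.
Each month: B ← B·(1+r) − £520.00.
Month 1: interest £71.19; balance after payment £5,926.19.
Month 2: interest £66.18; balance after payment £5,472.36.
Month 3: interest £61.11; balance after payment £5,013.47.

£5,013.47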